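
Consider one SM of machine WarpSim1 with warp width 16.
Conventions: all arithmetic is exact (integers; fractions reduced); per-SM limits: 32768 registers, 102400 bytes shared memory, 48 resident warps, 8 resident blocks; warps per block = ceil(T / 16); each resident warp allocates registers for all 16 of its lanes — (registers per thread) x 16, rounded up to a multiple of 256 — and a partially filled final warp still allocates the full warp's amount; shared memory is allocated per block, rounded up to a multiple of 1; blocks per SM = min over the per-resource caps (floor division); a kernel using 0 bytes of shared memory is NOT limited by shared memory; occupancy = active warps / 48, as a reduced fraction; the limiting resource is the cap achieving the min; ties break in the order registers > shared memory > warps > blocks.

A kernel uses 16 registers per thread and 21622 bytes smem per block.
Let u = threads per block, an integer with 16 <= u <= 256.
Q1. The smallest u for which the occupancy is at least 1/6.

Answer: u = 17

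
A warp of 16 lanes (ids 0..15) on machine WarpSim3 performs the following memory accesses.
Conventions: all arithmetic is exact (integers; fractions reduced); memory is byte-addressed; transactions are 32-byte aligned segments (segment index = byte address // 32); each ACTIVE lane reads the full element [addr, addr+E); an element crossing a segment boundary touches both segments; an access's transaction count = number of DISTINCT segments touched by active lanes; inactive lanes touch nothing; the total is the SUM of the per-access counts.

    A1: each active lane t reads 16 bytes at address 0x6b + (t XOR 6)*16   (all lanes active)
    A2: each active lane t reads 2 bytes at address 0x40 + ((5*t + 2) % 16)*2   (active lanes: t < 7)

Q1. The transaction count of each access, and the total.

A1: 9 transactions
A2: 1 transaction

Answer: 9,1; total 10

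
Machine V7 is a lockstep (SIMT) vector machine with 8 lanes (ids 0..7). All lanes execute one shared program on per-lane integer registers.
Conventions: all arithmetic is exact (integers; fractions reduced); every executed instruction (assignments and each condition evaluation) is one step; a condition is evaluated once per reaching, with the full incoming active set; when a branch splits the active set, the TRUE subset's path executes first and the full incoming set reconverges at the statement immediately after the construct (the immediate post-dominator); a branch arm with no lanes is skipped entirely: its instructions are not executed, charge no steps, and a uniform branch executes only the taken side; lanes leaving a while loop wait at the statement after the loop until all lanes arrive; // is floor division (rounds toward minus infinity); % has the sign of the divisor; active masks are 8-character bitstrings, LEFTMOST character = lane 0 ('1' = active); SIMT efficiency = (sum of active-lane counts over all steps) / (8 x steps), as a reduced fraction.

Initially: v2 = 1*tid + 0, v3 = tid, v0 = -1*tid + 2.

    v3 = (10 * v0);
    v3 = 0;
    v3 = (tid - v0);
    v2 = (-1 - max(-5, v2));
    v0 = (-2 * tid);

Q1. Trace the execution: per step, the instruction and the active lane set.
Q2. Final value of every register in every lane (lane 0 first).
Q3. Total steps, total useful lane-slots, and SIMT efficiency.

step 0: v3 <- (10 * v0)              11111111
step 1: v3 <- 0                      11111111
step 2: v3 <- (tid - v0)             11111111
step 3: v2 <- (-1 - max(-5, v2))     11111111
step 4: v0 <- (-2 * tid)             11111111

Answer: 5 steps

v2: -1,-2,-3,-4,-5,-6,-7,-8
v3: -2,0,2,4,6,8,10,12
v0: 0,-2,-4,-6,-8,-10,-12,-14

steps = 5; useful = 40; efficiency = 40/40 = 1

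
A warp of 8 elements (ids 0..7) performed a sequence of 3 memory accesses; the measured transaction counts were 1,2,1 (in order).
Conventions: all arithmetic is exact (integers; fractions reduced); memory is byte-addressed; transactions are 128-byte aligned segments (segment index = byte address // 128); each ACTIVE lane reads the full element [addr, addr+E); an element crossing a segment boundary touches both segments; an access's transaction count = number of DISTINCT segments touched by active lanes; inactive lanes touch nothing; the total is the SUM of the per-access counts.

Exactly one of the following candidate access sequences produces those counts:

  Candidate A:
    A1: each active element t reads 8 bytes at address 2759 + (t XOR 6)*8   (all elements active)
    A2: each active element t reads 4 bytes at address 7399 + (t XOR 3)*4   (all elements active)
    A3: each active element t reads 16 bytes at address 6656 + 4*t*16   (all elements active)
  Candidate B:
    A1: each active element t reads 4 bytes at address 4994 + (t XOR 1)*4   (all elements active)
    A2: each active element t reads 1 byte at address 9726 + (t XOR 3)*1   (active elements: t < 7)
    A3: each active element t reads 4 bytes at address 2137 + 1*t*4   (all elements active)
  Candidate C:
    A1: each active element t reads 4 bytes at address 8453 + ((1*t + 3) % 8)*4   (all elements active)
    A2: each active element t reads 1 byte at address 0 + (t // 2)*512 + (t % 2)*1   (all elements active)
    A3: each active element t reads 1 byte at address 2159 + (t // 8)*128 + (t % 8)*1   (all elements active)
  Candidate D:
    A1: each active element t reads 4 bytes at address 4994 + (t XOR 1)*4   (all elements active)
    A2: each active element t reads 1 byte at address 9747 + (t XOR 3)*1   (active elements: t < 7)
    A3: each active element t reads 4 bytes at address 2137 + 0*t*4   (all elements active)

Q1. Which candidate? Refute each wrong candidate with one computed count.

A: A1 gives 2 transactions, not 1
C: A2 gives 4 transactions, not 2
D: A2 gives 1 transaction, not 2
B: all counts match (1,2,1)

Answer: B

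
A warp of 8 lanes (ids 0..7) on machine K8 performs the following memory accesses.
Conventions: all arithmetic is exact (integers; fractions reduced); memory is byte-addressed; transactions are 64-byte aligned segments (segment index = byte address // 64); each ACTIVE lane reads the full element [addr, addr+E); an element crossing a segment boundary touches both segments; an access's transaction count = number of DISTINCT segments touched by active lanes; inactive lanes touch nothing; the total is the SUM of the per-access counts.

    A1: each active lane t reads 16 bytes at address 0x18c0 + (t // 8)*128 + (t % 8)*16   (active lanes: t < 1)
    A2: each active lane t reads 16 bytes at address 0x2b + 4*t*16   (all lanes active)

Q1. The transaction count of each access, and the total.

A1: 1 transaction
A2: 8 transactions

Answer: 1,8; total 9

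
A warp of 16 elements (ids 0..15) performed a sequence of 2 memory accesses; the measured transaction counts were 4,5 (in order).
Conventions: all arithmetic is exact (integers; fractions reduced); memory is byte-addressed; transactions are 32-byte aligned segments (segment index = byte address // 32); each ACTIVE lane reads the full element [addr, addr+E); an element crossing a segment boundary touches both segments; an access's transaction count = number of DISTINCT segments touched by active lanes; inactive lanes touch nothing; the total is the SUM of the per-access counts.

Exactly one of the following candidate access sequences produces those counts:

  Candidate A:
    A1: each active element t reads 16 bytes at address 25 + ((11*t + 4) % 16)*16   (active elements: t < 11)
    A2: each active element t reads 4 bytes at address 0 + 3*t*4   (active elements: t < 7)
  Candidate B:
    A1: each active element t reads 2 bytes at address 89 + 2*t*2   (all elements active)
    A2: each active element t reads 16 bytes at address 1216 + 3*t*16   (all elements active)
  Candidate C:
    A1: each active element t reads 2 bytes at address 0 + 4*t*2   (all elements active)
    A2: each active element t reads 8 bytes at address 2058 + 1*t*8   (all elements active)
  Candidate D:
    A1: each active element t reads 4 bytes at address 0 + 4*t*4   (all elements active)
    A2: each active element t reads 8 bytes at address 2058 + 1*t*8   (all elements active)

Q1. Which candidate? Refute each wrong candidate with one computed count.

A: A1 gives 9 transactions, not 4
B: A1 gives 3 transactions, not 4
D: A1 gives 8 transactions, not 4
C: all counts match (4,5)

Answer: C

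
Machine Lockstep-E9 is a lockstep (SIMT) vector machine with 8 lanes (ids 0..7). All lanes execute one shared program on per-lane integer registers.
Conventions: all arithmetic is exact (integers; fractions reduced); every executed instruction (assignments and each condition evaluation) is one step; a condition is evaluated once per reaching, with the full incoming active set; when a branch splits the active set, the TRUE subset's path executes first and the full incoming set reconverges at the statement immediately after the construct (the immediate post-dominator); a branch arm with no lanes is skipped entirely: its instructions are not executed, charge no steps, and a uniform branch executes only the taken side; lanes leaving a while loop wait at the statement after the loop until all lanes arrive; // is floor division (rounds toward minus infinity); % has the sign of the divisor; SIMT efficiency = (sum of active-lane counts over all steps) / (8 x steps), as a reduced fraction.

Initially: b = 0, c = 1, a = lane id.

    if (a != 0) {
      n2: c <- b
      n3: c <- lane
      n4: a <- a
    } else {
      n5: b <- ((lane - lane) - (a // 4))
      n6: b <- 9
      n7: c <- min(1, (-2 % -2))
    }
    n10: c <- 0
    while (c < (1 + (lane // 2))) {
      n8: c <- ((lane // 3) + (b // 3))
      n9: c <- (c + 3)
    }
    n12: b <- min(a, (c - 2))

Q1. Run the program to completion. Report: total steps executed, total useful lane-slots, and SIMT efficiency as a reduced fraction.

Answer: 13 steps, 80 useful, 10/13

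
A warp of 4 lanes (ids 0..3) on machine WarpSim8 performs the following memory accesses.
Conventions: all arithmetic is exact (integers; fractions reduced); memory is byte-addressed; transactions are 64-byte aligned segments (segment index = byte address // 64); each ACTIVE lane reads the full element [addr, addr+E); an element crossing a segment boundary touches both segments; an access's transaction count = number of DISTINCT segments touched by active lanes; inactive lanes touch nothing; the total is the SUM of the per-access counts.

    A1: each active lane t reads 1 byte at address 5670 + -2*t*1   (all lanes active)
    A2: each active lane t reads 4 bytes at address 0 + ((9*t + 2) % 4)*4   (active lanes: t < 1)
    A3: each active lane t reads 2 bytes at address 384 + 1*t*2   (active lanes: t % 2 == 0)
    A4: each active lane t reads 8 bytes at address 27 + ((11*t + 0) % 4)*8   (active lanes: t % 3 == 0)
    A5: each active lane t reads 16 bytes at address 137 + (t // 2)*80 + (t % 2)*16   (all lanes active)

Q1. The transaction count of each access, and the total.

A1: 1 transaction
A2: 1 transaction
A3: 1 transaction
A4: 1 transaction
A5: 2 transactions

Answer: 1,1,1,1,2; total 6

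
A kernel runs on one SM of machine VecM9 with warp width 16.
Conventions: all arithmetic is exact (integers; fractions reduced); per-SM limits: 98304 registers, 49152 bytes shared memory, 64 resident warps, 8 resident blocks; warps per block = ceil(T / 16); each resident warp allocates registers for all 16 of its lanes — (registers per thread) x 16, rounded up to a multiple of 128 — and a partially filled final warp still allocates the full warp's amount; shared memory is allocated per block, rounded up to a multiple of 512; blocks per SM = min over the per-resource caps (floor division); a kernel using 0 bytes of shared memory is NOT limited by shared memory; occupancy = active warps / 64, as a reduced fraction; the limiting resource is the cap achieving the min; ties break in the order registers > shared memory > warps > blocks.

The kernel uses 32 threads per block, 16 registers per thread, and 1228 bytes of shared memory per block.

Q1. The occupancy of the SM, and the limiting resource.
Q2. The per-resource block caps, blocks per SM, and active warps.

Answer: occupancy 1/4, limited by blocks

registers: 192 blocks
shared memory: 32 blocks
warps: 32 blocks
blocks: 8 blocks

Answer: 8 blocks, 16 active warps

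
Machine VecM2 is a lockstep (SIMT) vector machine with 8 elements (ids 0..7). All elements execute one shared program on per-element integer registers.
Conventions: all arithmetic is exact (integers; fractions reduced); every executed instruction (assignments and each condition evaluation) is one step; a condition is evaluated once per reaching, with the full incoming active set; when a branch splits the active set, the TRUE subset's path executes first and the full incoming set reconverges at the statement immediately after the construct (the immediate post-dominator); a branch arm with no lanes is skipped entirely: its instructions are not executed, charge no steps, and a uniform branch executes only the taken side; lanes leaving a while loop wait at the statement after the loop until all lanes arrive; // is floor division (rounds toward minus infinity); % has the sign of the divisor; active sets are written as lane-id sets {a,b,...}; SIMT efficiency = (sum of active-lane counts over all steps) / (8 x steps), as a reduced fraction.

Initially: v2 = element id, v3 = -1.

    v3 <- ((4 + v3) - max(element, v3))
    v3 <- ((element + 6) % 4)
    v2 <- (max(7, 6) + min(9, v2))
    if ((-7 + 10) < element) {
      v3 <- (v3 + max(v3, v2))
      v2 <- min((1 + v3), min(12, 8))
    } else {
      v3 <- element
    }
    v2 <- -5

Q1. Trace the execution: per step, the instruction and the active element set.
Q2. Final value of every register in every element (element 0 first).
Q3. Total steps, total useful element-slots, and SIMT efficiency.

step 0: v3 <- ((4 + v3) - max(element, v3)) {0,1,2,3,4,5,6,7}
step 1: v3 <- ((element + 6) % 4)    {0,1,2,3,4,5,6,7}
step 2: v2 <- (max(7, 6) + min(9, v2)) {0,1,2,3,4,5,6,7}
step 3: eval ((-7 + 10) < element)   {0,1,2,3,4,5,6,7}
step 4: v3 <- (v3 + max(v3, v2))     {4,5,6,7}
step 5: v2 <- min((1 + v3), min(12, 8)) {4,5,6,7}
step 6: v3 <- element                {0,1,2,3}
step 7: v2 <- -5                     {0,1,2,3,4,5,6,7}

Answer: 8 steps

v2: -5,-5,-5,-5,-5,-5,-5,-5
v3: 0,1,2,3,13,15,13,15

steps = 8; useful = 52; efficiency = 52/64 = 13/16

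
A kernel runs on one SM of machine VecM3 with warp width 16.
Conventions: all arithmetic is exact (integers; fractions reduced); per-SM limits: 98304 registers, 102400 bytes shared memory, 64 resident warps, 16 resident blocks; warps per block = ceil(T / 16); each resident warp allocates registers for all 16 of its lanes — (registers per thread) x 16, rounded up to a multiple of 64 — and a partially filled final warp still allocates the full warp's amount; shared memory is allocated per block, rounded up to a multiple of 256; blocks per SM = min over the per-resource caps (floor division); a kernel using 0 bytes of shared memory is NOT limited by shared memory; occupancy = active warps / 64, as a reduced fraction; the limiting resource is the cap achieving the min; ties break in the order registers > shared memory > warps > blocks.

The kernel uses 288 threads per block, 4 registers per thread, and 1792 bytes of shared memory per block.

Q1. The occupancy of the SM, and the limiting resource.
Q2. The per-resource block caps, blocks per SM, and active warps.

Answer: occupancy 27/32, limited by warps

registers: 85 blocks
shared memory: 57 blocks
warps: 3 blocks
blocks: 16 blocks

Answer: 3 blocks, 54 active warps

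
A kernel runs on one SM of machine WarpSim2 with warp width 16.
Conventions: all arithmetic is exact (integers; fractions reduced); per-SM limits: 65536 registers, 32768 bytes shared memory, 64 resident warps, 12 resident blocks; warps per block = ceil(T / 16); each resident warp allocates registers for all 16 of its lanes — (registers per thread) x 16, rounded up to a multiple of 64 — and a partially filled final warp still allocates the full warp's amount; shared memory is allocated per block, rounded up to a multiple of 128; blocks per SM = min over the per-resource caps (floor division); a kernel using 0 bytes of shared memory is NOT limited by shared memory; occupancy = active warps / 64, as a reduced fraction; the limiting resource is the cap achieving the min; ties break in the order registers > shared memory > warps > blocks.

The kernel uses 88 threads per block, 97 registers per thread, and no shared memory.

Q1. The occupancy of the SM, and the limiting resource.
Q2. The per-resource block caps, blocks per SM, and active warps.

Answer: occupancy 9/16, limited by registers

registers: 6 blocks
shared memory: no limit (kernel uses none)
warps: 10 blocks
blocks: 12 blocks

Answer: 6 blocks, 36 active warps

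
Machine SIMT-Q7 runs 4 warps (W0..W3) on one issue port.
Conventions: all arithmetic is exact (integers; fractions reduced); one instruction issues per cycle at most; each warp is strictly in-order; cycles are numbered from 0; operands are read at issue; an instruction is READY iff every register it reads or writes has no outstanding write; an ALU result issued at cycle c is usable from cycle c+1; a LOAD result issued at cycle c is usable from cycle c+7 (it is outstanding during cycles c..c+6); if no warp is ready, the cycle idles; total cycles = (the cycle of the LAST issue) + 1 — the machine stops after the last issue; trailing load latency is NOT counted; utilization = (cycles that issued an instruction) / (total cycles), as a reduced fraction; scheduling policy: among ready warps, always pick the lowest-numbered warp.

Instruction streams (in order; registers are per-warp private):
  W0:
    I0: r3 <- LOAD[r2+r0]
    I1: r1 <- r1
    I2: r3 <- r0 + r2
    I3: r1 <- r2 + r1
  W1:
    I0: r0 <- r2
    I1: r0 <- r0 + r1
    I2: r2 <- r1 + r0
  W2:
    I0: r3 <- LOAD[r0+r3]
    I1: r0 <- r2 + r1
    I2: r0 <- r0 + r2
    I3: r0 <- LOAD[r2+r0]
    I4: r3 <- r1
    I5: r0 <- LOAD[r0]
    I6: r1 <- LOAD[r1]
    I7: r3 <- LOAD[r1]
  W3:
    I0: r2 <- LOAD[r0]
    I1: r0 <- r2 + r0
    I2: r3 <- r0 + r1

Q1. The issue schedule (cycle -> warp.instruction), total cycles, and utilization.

cycle 0: W0.I0
cycle 1: W0.I1
cycle 2: W1.I0
cycle 3: W1.I1
cycle 4: W1.I2
cycle 5: W2.I0
cycle 6: W2.I1
cycle 7: W0.I2
cycle 8: W0.I3
cycle 9: W2.I2
cycle 10: W2.I3
cycle 11: W3.I0
cycle 12: W2.I4
cycle 13: idle
cycle 14: idle
cycle 15: idle
cycle 16: idle
cycle 17: W2.I5
cycle 18: W2.I6
cycle 19: W3.I1
cycle 20: W3.I2
cycle 21: idle
cycle 22: idle
cycle 23: idle
cycle 24: idle
cycle 25: W2.I7

Answer: 26 cycles, utilization 9/13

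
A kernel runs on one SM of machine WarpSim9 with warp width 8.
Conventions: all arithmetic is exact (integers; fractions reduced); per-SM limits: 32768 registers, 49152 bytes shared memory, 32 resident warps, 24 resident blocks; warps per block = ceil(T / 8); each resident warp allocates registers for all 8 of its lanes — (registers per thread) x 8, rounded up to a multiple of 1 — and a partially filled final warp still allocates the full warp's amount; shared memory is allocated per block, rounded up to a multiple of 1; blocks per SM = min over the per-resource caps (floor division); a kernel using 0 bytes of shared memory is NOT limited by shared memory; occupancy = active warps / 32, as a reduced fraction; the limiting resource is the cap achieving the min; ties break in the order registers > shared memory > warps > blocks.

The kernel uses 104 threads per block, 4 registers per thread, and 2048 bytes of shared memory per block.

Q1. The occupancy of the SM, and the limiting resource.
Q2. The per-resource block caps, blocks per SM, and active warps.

Answer: occupancy 13/16, limited by warps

registers: 78 blocks
shared memory: 24 blocks
warps: 2 blocks
blocks: 24 blocks

Answer: 2 blocks, 26 active warps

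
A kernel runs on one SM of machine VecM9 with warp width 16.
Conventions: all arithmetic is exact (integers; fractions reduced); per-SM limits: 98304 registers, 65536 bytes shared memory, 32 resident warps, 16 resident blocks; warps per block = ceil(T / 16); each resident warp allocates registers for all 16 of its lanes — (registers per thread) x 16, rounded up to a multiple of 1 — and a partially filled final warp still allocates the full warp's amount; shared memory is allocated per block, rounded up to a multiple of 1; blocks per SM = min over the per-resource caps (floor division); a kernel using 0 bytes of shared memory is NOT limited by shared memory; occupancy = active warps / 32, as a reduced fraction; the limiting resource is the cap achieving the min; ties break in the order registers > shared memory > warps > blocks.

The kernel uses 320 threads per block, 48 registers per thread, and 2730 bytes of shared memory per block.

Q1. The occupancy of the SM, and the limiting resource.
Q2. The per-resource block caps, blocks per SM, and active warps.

Answer: occupancy 5/8, limited by warps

registers: 6 blocks
shared memory: 24 blocks
warps: 1 block
blocks: 16 blocks

Answer: 1 block, 20 active warps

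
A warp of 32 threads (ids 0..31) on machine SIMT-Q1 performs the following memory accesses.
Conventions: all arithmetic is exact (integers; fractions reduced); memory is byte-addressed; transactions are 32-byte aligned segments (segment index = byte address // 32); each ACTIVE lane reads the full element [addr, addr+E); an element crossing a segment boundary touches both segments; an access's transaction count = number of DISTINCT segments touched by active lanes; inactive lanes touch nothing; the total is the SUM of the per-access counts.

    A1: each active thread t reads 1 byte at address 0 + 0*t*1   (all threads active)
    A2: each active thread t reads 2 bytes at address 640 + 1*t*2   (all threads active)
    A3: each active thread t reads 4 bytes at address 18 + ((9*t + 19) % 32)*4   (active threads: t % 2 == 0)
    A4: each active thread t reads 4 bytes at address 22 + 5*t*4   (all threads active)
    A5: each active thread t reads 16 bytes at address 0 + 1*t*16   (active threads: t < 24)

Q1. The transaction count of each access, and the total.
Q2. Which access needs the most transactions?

A1: 1 transaction
A2: 2 transactions
A3: 5 transactions
A4: 21 transactions
A5: 12 transactions

Answer: 1,2,5,21,12; total 41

Answer: A4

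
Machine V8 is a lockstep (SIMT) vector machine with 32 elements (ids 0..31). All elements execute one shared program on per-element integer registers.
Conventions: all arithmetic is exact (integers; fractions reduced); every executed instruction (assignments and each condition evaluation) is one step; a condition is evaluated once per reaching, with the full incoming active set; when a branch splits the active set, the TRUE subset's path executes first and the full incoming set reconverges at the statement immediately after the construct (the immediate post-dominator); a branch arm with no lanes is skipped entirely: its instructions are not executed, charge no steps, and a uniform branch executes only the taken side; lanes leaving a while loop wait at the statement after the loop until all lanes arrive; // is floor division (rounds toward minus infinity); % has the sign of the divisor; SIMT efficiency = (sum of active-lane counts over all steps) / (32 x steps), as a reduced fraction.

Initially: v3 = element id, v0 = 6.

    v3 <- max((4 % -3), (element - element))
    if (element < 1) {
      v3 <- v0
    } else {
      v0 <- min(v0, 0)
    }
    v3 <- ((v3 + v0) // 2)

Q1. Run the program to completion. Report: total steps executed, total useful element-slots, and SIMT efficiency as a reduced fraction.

Answer: 5 steps, 128 useful, 4/5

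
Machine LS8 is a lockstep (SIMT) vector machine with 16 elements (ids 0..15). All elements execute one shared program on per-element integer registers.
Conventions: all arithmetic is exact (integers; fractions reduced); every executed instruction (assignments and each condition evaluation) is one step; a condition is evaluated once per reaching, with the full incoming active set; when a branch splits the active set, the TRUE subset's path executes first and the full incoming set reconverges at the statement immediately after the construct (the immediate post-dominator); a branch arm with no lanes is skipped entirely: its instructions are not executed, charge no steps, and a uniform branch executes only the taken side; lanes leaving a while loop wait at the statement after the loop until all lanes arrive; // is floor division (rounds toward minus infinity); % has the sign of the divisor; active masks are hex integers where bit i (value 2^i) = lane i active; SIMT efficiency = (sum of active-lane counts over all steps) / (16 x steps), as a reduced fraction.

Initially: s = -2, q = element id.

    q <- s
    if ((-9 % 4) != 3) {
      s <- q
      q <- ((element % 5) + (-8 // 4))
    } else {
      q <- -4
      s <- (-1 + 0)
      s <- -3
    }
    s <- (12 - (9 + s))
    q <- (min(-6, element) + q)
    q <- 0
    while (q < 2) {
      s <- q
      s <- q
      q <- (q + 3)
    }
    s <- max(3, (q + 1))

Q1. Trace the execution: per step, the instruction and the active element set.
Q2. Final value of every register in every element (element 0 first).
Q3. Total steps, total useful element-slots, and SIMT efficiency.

step 0: q <- s                       0xffff
step 1: eval ((-9 % 4) != 3)         0xffff
step 2: q <- -4                      0xffff
step 3: s <- (-1 + 0)                0xffff
step 4: s <- -3                      0xffff
step 5: s <- (12 - (9 + s))          0xffff
step 6: q <- (min(-6, element) + q)  0xffff
step 7: q <- 0                       0xffff
step 8: eval (q < 2)                 0xffff
step 9: s <- q                       0xffff
step 10: s <- q                       0xffff
step 11: q <- (q + 3)                 0xffff
step 12: eval (q < 2)                 0xffff
step 13: s <- max(3, (q + 1))         0xffff

Answer: 14 steps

s: 4,4,4,4,4,4,4,4,4,4,4,4,4,4,4,4
q: 3,3,3,3,3,3,3,3,3,3,3,3,3,3,3,3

steps = 14; useful = 224; efficiency = 224/224 = 1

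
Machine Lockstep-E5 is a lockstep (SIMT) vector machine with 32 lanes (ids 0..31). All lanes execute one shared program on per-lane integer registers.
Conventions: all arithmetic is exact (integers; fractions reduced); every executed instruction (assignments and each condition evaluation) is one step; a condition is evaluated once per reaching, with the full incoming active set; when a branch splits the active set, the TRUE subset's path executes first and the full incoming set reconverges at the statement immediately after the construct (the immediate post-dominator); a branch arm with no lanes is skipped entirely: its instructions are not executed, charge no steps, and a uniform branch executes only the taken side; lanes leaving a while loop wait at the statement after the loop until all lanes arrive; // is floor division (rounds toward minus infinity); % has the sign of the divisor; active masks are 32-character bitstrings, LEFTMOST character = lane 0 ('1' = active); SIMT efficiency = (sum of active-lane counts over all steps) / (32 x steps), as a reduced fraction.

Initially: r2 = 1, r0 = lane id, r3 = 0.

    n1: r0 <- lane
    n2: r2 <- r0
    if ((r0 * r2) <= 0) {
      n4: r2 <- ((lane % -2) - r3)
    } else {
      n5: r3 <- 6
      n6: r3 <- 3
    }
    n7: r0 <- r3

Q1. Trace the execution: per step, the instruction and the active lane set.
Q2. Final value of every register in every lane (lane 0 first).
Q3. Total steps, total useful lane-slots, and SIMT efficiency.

step 0: r0 <- lane                   11111111111111111111111111111111
step 1: r2 <- r0                     11111111111111111111111111111111
step 2: eval ((r0 * r2) <= 0)        11111111111111111111111111111111
step 3: r2 <- ((lane % -2) - r3)     10000000000000000000000000000000
step 4: r3 <- 6                      01111111111111111111111111111111
step 5: r3 <- 3                      01111111111111111111111111111111
step 6: r0 <- r3                     11111111111111111111111111111111

Answer: 7 steps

r2: 0,1,2,3,4,5,6,7,8,9,10,11,12,13,14,15,16,17,18,19,20,21,22,23,24,25,26,27,28,29,30,31
r0: 0,3,3,3,3,3,3,3,3,3,3,3,3,3,3,3,3,3,3,3,3,3,3,3,3,3,3,3,3,3,3,3
r3: 0,3,3,3,3,3,3,3,3,3,3,3,3,3,3,3,3,3,3,3,3,3,3,3,3,3,3,3,3,3,3,3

steps = 7; useful = 191; efficiency = 191/224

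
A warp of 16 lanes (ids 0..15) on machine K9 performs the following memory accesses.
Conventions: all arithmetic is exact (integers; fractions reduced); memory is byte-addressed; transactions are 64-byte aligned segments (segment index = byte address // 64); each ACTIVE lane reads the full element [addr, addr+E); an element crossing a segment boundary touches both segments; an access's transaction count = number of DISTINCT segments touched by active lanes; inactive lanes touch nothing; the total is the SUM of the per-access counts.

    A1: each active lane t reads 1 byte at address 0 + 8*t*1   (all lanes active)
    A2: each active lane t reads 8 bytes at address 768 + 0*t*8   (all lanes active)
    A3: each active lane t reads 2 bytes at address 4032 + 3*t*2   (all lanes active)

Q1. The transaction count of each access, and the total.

A1: 2 transactions
A2: 1 transaction
A3: 2 transactions

Answer: 2,1,2; total 5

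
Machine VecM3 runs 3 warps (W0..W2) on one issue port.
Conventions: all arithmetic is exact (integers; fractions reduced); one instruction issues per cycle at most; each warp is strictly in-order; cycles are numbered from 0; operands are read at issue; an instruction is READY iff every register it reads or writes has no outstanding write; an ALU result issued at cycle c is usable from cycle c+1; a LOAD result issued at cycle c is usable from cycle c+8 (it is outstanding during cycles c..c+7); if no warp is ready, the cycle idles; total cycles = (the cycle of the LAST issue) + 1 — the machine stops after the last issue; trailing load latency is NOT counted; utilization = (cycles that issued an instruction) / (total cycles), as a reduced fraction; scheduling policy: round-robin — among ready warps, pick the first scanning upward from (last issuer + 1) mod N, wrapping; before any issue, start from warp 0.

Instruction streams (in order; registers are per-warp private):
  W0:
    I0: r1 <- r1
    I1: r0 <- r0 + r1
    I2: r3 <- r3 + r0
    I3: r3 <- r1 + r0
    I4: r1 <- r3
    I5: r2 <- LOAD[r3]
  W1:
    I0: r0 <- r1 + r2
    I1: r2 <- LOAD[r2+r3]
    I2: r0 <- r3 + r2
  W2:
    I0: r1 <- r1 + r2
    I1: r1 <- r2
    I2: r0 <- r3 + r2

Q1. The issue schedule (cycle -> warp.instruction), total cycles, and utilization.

cycle 0: W0.I0
cycle 1: W1.I0
cycle 2: W2.I0
cycle 3: W0.I1
cycle 4: W1.I1
cycle 5: W2.I1
cycle 6: W0.I2
cycle 7: W2.I2
cycle 8: W0.I3
cycle 9: W0.I4
cycle 10: W0.I5
cycle 11: idle
cycle 12: W1.I2

Answer: 13 cycles, utilization 12/13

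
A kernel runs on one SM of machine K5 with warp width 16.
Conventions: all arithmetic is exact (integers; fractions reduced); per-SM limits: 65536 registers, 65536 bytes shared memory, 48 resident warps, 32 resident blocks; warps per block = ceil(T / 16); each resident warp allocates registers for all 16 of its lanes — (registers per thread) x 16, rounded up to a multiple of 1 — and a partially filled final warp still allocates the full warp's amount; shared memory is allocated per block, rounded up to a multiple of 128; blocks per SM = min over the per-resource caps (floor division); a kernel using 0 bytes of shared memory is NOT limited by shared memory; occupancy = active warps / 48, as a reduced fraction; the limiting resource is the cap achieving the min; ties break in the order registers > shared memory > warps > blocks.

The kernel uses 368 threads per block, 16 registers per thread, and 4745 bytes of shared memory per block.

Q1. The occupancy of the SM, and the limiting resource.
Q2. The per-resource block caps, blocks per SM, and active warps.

Answer: occupancy 23/24, limited by warps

registers: 11 blocks
shared memory: 13 blocks
warps: 2 blocks
blocks: 32 blocks

Answer: 2 blocks, 46 active warps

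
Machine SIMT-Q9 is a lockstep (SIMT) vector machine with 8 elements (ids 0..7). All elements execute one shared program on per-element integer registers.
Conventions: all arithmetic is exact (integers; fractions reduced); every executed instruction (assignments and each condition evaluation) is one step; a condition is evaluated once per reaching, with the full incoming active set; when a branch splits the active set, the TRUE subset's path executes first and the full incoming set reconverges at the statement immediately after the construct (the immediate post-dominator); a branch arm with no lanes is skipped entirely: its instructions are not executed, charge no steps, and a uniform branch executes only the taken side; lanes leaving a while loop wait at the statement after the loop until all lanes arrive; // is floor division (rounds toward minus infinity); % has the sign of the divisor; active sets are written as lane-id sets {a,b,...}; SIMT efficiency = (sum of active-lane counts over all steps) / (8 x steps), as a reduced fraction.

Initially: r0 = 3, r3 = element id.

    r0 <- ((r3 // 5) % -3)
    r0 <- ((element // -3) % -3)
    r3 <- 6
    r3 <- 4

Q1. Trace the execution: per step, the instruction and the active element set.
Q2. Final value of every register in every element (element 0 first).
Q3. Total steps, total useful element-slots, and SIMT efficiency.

step 0: r0 <- ((r3 // 5) % -3)       {0,1,2,3,4,5,6,7}
step 1: r0 <- ((element // -3) % -3) {0,1,2,3,4,5,6,7}
step 2: r3 <- 6                      {0,1,2,3,4,5,6,7}
step 3: r3 <- 4                      {0,1,2,3,4,5,6,7}

Answer: 4 steps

r0: 0,-1,-1,-1,-2,-2,-2,0
r3: 4,4,4,4,4,4,4,4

steps = 4; useful = 32; efficiency = 32/32 = 1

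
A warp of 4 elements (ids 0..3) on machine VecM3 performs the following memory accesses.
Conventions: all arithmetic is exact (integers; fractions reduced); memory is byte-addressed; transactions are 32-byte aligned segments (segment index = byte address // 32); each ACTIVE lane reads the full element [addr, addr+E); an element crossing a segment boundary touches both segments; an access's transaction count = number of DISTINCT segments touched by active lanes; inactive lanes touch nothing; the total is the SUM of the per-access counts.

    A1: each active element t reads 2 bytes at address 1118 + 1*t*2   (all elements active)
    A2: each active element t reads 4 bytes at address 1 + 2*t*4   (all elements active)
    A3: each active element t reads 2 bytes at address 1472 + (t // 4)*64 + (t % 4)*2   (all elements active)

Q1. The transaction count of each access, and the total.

A1: 2 transactions
A2: 1 transaction
A3: 1 transaction

Answer: 2,1,1; total 4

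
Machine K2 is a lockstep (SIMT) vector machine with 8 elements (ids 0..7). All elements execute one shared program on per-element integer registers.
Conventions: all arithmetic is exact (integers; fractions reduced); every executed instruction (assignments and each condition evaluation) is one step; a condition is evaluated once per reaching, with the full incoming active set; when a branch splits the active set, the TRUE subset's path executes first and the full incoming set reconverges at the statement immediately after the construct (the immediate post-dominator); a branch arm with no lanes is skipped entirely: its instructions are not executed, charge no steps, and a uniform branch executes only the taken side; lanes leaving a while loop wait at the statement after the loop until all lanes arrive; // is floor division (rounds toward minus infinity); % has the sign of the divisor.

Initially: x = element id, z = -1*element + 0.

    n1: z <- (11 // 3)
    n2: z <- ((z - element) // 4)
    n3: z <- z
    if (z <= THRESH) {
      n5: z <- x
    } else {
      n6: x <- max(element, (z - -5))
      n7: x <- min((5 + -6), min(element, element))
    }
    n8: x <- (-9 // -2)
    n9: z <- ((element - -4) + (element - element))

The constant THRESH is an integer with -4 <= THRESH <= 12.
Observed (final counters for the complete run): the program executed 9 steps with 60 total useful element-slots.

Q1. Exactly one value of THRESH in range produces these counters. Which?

Answer: THRESH = -1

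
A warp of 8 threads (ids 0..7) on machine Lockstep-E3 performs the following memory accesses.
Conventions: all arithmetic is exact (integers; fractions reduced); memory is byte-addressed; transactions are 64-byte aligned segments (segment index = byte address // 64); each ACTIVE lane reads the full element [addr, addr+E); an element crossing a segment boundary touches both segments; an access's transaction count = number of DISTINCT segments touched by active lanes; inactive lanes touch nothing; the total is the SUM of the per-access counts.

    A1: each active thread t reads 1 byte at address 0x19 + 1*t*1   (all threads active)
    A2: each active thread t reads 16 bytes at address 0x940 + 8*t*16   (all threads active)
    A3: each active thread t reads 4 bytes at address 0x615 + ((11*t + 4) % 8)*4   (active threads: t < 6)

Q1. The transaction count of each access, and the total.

A1: 1 transaction
A2: 8 transactions
A3: 1 transaction

Answer: 1,8,1; total 10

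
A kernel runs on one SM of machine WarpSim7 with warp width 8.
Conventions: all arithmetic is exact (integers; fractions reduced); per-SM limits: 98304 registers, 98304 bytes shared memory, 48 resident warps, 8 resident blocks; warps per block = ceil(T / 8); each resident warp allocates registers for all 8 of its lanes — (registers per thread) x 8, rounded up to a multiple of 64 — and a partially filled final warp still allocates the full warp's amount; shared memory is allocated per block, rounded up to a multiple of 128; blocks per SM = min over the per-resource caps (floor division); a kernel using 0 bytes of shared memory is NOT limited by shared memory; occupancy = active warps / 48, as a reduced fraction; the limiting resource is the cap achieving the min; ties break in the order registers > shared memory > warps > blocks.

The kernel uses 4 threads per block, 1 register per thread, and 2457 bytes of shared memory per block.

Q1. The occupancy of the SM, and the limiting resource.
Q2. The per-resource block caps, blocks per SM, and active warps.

Answer: occupancy 1/6, limited by blocks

registers: 1536 blocks
shared memory: 38 blocks
warps: 48 blocks
blocks: 8 blocks

Answer: 8 blocks, 8 active warps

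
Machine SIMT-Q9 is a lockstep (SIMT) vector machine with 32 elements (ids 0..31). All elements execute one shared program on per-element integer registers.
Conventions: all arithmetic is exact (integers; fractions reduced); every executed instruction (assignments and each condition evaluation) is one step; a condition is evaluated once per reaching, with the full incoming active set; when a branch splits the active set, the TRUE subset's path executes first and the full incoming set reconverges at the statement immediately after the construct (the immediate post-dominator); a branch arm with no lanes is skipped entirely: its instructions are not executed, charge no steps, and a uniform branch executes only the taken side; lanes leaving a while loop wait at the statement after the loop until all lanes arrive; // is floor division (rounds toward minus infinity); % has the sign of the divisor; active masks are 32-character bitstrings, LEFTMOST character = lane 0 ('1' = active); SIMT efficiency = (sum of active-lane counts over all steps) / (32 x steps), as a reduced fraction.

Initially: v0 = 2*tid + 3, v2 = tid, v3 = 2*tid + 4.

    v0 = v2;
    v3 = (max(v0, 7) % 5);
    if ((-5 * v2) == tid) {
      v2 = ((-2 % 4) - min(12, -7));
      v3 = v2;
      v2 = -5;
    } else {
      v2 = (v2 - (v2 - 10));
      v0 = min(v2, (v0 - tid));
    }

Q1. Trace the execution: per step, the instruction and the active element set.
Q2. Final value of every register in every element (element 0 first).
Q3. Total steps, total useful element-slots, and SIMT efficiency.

step 0: v0 <- v2                     11111111111111111111111111111111
step 1: v3 <- (max(v0, 7) % 5)       11111111111111111111111111111111
step 2: eval ((-5 * v2) == tid)      11111111111111111111111111111111
step 3: v2 <- ((-2 % 4) - min(12, -7)) 10000000000000000000000000000000
step 4: v3 <- v2                     10000000000000000000000000000000
step 5: v2 <- -5                     10000000000000000000000000000000
step 6: v2 <- (v2 - (v2 - 10))       01111111111111111111111111111111
step 7: v0 <- min(v2, (v0 - tid))    01111111111111111111111111111111

Answer: 8 steps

v0: 0,0,0,0,0,0,0,0,0,0,0,0,0,0,0,0,0,0,0,0,0,0,0,0,0,0,0,0,0,0,0,0
v2: -5,10,10,10,10,10,10,10,10,10,10,10,10,10,10,10,10,10,10,10,10,10,10,10,10,10,10,10,10,10,10,10
v3: 9,2,2,2,2,2,2,2,3,4,0,1,2,3,4,0,1,2,3,4,0,1,2,3,4,0,1,2,3,4,0,1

steps = 8; useful = 161; efficiency = 161/256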